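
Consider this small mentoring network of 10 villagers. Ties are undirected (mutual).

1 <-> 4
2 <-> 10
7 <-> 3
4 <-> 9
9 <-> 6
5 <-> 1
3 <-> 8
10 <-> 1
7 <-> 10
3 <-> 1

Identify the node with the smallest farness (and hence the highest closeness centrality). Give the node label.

Farness (sum of distances to all others) for each node — 1:15, 2:27, 3:19, 4:19, 5:23, 6:33, 7:23, 8:27, 9:25, 10:19.
The smallest farness is 15, for 1, so 1 has the highest closeness.

1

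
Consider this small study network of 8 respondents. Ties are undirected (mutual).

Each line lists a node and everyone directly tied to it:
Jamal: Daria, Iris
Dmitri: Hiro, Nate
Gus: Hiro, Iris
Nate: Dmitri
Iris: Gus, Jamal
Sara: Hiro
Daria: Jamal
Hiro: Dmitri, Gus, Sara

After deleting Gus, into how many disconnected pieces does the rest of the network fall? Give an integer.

2

Without Gus, the remaining ties split the others into: {Dmitri, Hiro, Nate, Sara}; {Daria, Iris, Jamal}.
That's 2 separate components.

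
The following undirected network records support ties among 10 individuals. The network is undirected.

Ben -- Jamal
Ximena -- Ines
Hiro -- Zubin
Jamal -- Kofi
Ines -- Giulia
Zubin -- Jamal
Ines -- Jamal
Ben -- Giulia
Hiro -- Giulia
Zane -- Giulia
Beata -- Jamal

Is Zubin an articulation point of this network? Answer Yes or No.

Even without Zubin, every remaining node can still reach every other (the residual graph is connected), so Zubin is not a cut vertex.

No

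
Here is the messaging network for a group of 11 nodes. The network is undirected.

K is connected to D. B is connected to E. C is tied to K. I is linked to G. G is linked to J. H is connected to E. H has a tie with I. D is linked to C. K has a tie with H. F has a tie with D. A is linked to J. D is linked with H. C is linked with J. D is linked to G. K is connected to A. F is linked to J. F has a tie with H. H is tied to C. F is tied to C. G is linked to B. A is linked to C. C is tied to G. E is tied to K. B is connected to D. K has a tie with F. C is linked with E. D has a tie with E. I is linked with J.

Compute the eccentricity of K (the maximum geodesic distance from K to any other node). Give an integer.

Distances from K: A:1, B:2, C:1, D:1, E:1, F:1, G:2, H:1, I:2, J:2.
The largest is 2 (to J, B, I, and G), so the eccentricity of K is 2.

2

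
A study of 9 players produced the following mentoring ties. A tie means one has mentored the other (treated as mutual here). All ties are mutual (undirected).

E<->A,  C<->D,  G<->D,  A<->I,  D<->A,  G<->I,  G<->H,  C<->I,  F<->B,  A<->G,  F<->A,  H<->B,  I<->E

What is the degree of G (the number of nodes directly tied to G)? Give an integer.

4

G is directly tied to A, D, H, and I. That is 4 neighbors, so the degree of G is 4.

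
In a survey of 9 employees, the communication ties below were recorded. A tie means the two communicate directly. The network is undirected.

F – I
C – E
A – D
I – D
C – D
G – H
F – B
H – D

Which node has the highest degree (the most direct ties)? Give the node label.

D

Degrees — A:1, B:1, C:2, D:4, E:1, F:2, G:1, H:2, I:2.
The maximum is 4, attained only by D.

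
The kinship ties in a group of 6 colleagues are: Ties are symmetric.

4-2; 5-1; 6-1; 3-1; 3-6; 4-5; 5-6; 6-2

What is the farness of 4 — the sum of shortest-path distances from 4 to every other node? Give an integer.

Distances from 4: 1:2, 2:1, 3:3, 5:1, 6:2.
Sum = 2 + 1 + 3 + 1 + 2 = 9.

9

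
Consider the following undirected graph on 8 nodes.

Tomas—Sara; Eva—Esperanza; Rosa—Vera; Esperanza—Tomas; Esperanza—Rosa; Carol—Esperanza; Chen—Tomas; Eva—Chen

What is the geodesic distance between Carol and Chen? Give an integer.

One shortest route is Carol – Esperanza – Tomas – Chen, which uses 3 edges, and at distance 2 from Carol we only reach {Eva, Rosa, Tomas}, which does not include Chen. So d(Carol,Chen) = 3.

3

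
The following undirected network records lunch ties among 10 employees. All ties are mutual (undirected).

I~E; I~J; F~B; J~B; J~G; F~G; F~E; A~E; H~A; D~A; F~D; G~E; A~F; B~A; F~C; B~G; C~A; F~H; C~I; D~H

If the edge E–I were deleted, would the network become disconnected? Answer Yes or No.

Even without that edge, E still reaches I via E – A – C – I, so the network stays connected. Not a bridge.

No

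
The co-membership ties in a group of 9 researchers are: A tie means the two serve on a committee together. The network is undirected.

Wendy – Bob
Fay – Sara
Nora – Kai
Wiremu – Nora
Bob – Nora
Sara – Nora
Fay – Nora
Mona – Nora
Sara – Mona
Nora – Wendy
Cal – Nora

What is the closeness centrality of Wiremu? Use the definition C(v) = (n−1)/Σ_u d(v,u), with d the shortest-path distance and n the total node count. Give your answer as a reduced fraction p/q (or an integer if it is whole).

8/15

Distances from Wiremu: Bob:2, Cal:2, Fay:2, Kai:2, Mona:2, Nora:1, Sara:2, Wendy:2. Sum = 15.
n = 9, so closeness = 8/15.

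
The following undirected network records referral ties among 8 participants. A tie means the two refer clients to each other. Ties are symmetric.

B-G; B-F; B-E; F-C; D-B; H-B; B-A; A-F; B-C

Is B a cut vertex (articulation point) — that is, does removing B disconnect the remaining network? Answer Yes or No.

Yes

Removing B leaves {E} with no path to {A, C, and F}, so the network splits into 5 components. B is a cut vertex.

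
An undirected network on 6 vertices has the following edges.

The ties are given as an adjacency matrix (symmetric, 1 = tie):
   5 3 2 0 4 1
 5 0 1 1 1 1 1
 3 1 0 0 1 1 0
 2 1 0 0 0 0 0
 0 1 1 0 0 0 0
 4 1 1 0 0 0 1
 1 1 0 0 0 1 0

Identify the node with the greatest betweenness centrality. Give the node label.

5

Unnormalized betweenness of each node: 0:0, 1:0, 2:0, 3:1/2, 4:1/2, 5:6.
5 has the largest value, 6, making it the main broker — the node through which the most shortest paths run.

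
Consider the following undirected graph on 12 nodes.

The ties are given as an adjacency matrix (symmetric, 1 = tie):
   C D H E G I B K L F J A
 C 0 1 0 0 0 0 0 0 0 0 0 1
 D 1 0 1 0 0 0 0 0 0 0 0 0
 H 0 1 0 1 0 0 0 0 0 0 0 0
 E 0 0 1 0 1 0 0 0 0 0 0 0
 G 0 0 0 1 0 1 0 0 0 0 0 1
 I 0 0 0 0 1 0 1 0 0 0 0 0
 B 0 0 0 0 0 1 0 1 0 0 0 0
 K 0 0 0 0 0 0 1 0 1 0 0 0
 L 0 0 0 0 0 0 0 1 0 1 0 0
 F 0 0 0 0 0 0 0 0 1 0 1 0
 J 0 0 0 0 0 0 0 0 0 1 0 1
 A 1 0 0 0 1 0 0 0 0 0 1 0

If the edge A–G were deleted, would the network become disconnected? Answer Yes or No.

No

Even without that edge, A still reaches G via A – C – D – H – E – G, so the network stays connected. Not a bridge.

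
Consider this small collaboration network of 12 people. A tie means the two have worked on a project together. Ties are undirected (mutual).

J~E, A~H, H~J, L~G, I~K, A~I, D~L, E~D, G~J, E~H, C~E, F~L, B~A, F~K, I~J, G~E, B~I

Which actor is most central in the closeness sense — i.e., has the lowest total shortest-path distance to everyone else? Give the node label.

Farness (sum of distances to all others) for each node — A:25, B:29, C:30, D:25, E:20, F:28, G:22, H:23, I:21, J:19, K:26, L:26.
The smallest farness is 19, for J, so J has the highest closeness.

J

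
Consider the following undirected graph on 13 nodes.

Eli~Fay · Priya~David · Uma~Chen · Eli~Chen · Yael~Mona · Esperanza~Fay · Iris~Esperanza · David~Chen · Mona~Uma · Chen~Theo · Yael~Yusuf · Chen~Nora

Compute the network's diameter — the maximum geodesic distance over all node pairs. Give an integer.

Eccentricity of each node (its greatest distance to any other): Chen:4, David:5, Eli:5, Esperanza:7, Fay:6, Iris:8, Mona:6, Nora:5, Priya:6, Theo:5, Uma:5, Yael:7, Yusuf:8.
The maximum eccentricity is 8, realized for instance by the pair Yusuf–Iris via Yusuf – Yael – Mona – Uma – Chen – Eli – Fay – Esperanza – Iris. So the diameter is 8.

8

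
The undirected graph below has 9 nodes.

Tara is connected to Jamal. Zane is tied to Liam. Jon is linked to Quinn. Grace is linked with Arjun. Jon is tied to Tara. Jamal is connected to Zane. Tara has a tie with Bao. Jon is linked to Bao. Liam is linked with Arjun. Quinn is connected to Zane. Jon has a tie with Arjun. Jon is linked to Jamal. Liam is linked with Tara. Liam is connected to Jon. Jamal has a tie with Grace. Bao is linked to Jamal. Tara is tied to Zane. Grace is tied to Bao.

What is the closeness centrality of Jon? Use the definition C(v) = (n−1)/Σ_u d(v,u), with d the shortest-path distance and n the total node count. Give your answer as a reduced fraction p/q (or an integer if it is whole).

4/5

Distances from Jon: Arjun:1, Bao:1, Grace:2, Jamal:1, Liam:1, Quinn:1, Tara:1, Zane:2. Sum = 10.
n = 9, so closeness = 8/10 = 4/5.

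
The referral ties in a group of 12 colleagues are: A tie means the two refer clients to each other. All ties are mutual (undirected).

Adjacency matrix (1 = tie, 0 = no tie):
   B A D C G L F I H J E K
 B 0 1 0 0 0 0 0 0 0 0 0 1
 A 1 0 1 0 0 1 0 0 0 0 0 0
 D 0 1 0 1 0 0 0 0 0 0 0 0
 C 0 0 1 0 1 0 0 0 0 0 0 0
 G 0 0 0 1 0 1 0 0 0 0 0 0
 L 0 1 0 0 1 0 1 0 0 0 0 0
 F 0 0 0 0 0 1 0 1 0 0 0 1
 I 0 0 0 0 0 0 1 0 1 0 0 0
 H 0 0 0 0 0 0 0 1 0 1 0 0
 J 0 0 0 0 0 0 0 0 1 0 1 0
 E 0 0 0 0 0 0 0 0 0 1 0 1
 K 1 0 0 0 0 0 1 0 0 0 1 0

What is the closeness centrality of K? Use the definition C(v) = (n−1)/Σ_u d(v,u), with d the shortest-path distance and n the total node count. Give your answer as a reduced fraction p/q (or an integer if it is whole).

11/24

Distances from K: A:2, B:1, C:4, D:3, E:1, F:1, G:3, H:3, I:2, J:2, L:2. Sum = 24.
n = 12, so closeness = 11/24.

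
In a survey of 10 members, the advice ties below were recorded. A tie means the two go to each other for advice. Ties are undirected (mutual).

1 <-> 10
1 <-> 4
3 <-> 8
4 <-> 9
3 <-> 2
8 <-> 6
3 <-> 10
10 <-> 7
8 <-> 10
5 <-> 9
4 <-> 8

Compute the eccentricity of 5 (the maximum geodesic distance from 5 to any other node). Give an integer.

Distances from 5: 1:3, 2:5, 3:4, 4:2, 6:4, 7:5, 8:3, 9:1, 10:4.
The largest is 5 (to 2 and 7), so the eccentricity of 5 is 5.

5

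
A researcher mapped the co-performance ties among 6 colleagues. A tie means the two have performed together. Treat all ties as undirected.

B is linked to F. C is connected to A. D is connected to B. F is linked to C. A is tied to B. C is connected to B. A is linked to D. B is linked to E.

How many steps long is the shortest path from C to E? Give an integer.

2

One shortest route is C – B – E, which uses 2 edges, and C and E are not directly tied, so nothing shorter exists. So d(C,E) = 2.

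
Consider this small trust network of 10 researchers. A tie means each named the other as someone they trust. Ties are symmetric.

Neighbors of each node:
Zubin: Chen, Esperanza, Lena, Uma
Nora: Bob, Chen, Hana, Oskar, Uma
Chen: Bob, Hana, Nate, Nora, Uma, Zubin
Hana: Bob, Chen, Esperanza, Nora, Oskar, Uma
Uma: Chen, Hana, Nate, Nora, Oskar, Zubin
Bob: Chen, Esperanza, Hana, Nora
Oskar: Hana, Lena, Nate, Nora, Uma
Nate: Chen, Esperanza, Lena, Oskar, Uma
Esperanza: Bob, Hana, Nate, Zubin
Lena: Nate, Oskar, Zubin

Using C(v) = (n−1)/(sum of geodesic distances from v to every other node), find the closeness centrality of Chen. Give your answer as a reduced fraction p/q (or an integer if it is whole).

3/4

Distances from Chen: Bob:1, Esperanza:2, Hana:1, Lena:2, Nate:1, Nora:1, Oskar:2, Uma:1, Zubin:1. Sum = 12.
n = 10, so closeness = 9/12 = 3/4.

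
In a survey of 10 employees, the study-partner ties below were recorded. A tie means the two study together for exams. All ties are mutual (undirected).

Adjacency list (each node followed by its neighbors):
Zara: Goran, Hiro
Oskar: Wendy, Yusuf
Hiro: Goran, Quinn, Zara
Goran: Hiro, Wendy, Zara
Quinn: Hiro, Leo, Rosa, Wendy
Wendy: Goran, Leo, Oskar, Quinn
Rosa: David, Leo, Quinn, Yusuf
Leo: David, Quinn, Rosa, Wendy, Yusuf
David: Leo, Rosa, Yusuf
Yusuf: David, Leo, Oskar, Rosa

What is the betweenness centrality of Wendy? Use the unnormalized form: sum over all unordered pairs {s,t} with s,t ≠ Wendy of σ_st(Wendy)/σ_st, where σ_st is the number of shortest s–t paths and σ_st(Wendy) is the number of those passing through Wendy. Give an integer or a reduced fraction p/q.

10

Pairs whose geodesics pass through Wendy — Leo–Zara: 1/2; Leo–Oskar: 1/2; Leo–Goran: 1; Hiro–Oskar: 2/2; Zara–Oskar: 1; Zara–Yusuf: 2/4; Zara–David: 1/3; Quinn–Oskar: 1; Quinn–Goran: 1/2; Oskar–Goran: 1; Yusuf–Goran: 2/2; Goran–David: 1; Goran–Rosa: 2/3.
All other pairs contribute 0.
Summing the contributions gives betweenness(Wendy) = 10.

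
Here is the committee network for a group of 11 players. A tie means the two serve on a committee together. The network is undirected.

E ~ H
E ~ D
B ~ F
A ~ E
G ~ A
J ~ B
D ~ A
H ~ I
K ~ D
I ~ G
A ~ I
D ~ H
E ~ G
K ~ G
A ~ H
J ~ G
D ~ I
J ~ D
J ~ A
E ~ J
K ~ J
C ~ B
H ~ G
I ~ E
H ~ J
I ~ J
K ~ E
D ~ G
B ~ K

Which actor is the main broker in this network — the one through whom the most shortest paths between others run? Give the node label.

B

Unnormalized betweenness of each node: A:0, B:17, C:0, D:3/4, E:3/4, F:0, G:3/4, H:0, I:0, J:57/4, K:9/2.
B has the largest value, 17, making it the main broker — the node through which the most shortest paths run.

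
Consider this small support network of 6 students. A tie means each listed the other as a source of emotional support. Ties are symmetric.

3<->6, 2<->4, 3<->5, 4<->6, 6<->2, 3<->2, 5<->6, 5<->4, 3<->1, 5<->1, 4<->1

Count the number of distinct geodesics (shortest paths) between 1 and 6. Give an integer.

3

The shortest distance is 2. The length-2 paths are: 1–5–6; 1–4–6; 1–3–6.
That gives 3 distinct shortest paths.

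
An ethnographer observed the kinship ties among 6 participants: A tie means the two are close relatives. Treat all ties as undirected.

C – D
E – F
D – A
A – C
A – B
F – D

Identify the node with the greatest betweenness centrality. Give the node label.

D

Unnormalized betweenness of each node: A:4, B:0, C:0, D:6, E:0, F:4.
D has the largest value, 6, making it the main broker — the node through which the most shortest paths run.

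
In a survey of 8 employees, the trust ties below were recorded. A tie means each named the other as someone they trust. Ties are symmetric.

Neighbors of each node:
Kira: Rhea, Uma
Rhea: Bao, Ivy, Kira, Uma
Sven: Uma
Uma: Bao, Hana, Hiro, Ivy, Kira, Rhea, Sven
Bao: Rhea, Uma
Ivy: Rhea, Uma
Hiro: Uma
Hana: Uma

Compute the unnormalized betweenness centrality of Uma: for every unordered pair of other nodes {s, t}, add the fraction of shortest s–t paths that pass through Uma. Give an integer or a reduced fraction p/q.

Pairs whose geodesics pass through Uma — Ivy–Kira: 1/2; Ivy–Sven: 1; Ivy–Bao: 1/2; Ivy–Hana: 1; Ivy–Hiro: 1; Kira–Sven: 1; Kira–Bao: 1/2; Kira–Hana: 1; Kira–Hiro: 1; Sven–Bao: 1; Sven–Hana: 1; Sven–Rhea: 1; Sven–Hiro: 1; Bao–Hana: 1 … (+4 more pairs).
All other pairs contribute 0.
Summing the contributions gives betweenness(Uma) = 33/2.

33/2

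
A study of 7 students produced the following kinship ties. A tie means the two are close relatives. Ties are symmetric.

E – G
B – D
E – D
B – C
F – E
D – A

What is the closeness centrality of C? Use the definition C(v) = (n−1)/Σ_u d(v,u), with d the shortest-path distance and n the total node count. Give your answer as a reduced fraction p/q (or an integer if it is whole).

6/17

Distances from C: A:3, B:1, D:2, E:3, F:4, G:4. Sum = 17.
n = 7, so closeness = 6/17.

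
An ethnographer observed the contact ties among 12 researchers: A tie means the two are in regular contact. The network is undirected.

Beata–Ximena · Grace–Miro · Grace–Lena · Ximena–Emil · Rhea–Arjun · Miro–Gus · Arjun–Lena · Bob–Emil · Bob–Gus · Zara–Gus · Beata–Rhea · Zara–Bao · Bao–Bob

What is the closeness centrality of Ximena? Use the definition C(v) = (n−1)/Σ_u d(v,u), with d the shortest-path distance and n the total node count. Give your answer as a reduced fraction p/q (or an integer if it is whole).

11/32

Distances from Ximena: Arjun:3, Bao:3, Beata:1, Bob:2, Emil:1, Grace:5, Gus:3, Lena:4, Miro:4, Rhea:2, Zara:4. Sum = 32.
n = 12, so closeness = 11/32.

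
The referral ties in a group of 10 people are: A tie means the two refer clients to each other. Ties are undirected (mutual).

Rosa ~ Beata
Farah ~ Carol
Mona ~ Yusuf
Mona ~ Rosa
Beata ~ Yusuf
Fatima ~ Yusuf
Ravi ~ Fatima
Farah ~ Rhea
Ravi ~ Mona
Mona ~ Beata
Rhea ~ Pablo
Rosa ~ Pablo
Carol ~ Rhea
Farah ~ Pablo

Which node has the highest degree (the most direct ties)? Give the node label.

Mona

Degrees — Beata:3, Carol:2, Farah:3, Fatima:2, Mona:4, Pablo:3, Ravi:2, Rhea:3, Rosa:3, Yusuf:3.
The maximum is 4, attained only by Mona.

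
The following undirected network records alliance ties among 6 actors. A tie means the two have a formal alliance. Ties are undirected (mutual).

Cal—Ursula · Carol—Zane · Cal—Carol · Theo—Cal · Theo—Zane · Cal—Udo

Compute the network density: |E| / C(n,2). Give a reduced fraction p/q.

There are 6 edges and 6 nodes, so the maximum possible is C(6,2) = 15.
Density = 6/15 = 2/5.

2/5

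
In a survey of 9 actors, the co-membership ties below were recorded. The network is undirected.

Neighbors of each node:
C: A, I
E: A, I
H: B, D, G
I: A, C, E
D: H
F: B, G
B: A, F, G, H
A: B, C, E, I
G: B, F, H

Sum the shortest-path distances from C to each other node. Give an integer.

Distances from C: A:1, B:2, D:4, E:2, F:3, G:3, H:3, I:1.
Sum = 1 + 2 + 4 + 2 + 3 + 3 + 3 + 1 = 19.

19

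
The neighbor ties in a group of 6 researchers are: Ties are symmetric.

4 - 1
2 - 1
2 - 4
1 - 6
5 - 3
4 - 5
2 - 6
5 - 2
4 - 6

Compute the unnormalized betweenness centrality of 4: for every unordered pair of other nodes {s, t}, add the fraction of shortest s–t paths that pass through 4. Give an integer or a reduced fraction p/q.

Pairs whose geodesics pass through 4 — 1–3: 1/2; 1–5: 1/2; 6–3: 1/2; 6–5: 1/2.
All other pairs contribute 0.
Summing the contributions gives betweenness(4) = 2.

2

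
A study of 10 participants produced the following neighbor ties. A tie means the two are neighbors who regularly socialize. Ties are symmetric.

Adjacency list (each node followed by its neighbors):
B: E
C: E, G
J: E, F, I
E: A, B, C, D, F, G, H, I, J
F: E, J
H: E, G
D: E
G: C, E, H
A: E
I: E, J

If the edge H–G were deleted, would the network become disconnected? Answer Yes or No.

Even without that edge, H still reaches G via H – E – G, so the network stays connected. Not a bridge.

No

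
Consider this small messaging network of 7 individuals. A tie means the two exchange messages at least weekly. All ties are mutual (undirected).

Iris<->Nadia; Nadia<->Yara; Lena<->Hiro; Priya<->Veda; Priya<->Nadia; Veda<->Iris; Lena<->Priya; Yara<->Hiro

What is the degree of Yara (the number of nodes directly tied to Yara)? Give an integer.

2

Yara is directly tied to Hiro and Nadia. That is 2 neighbors, so the degree of Yara is 2.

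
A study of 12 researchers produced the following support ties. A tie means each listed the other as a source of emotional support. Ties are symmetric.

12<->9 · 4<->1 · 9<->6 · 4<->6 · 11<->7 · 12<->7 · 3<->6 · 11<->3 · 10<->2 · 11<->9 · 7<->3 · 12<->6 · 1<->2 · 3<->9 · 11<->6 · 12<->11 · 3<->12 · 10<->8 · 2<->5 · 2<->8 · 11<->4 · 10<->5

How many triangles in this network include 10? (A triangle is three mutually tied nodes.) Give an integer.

10's neighbors: 2, 5, and 8.
Neighbor pairs that are themselves tied: 10–2–5; 10–2–8. Each forms one triangle with 10, for 2 in total.

2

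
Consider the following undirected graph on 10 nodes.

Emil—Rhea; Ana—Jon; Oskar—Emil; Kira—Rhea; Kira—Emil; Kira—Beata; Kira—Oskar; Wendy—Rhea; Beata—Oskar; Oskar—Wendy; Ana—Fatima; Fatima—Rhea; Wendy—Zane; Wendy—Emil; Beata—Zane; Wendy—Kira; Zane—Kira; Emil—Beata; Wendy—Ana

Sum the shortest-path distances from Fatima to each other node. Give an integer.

Distances from Fatima: Ana:1, Beata:3, Emil:2, Jon:2, Kira:2, Oskar:3, Rhea:1, Wendy:2, Zane:3.
Sum = 1 + 3 + 2 + 2 + 2 + 3 + 1 + 2 + 3 = 19.

19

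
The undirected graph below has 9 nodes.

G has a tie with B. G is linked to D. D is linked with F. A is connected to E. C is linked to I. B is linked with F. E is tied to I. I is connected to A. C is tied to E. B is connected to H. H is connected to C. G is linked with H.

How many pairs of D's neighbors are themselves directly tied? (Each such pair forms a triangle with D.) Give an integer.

0

D's neighbors are F and G, but none of them are tied to each other, so no triangle contains D.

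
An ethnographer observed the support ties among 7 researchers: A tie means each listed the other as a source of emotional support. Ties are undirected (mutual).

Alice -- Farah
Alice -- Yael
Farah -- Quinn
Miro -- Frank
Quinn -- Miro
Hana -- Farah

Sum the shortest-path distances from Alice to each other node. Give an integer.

13

Distances from Alice: Farah:1, Frank:4, Hana:2, Miro:3, Quinn:2, Yael:1.
Sum = 1 + 4 + 2 + 3 + 2 + 1 = 13.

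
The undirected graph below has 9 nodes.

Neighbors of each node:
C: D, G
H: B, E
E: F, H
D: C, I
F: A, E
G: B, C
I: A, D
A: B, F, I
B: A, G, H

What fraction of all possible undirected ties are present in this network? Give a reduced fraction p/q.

5/18

There are 10 edges and 9 nodes, so the maximum possible is C(9,2) = 36.
Density = 10/36 = 5/18.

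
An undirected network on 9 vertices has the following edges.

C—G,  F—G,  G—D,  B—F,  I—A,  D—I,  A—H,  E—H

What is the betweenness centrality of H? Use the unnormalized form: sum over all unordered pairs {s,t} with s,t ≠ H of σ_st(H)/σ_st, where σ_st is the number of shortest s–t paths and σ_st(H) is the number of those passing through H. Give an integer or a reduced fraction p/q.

Pairs whose geodesics pass through H — C–E: 1; G–E: 1; E–F: 1; E–I: 1; E–A: 1; E–B: 1; E–D: 1.
All other pairs contribute 0.
Summing the contributions gives betweenness(H) = 7.

7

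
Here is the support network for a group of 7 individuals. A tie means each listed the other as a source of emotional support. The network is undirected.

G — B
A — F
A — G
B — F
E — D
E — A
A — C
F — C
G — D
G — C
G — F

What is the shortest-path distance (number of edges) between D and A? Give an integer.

2

One shortest route is D – G – A, which uses 2 edges, and D and A are not directly tied, so nothing shorter exists. So d(D,A) = 2.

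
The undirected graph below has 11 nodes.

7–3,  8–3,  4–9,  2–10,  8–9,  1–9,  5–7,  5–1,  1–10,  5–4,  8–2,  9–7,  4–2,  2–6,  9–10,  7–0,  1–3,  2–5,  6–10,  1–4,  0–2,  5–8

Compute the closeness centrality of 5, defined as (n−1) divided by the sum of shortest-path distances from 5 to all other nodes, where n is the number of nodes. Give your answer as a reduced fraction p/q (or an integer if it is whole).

Distances from 5: 0:2, 1:1, 2:1, 3:2, 4:1, 6:2, 7:1, 8:1, 9:2, 10:2. Sum = 15.
n = 11, so closeness = 10/15 = 2/3.

2/3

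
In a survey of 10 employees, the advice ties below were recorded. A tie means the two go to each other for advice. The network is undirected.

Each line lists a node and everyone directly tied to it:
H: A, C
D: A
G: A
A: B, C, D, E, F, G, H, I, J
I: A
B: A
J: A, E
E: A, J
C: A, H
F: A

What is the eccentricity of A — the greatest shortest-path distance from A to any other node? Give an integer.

1

Distances from A: B:1, C:1, D:1, E:1, F:1, G:1, H:1, I:1, J:1.
The largest is 1 (to E, J, B, H, F, C, I, G, and D), so the eccentricity of A is 1.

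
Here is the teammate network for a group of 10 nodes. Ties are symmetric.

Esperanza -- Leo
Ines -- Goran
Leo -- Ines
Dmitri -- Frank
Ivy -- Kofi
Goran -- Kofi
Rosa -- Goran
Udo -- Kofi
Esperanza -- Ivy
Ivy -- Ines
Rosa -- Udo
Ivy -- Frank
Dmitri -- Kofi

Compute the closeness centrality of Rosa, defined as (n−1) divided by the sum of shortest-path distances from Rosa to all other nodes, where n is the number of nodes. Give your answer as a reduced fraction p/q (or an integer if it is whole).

9/23

Distances from Rosa: Dmitri:3, Esperanza:4, Frank:4, Goran:1, Ines:2, Ivy:3, Kofi:2, Leo:3, Udo:1. Sum = 23.
n = 10, so closeness = 9/23.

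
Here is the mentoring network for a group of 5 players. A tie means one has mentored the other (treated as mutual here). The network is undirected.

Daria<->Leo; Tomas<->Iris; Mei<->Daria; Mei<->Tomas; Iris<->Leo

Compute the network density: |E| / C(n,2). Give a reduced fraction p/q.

1/2

There are 5 edges and 5 nodes, so the maximum possible is C(5,2) = 10.
Density = 5/10 = 1/2.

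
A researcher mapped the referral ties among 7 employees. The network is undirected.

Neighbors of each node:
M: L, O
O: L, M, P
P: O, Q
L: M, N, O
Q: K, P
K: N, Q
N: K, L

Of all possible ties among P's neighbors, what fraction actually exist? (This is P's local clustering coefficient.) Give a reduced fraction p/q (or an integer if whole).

P's neighbors: O and Q (k = 2).
Possible neighbor pairs: C(2,2) = 1. Edges among them: none → e = 0.
Clustering(P) = 0/1.

0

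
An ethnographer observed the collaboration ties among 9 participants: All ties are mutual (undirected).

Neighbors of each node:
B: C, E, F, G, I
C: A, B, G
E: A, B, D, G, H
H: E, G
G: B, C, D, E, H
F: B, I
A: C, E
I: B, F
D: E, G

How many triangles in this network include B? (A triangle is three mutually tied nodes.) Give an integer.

B's neighbors: C, E, F, G, and I.
Neighbor pairs that are themselves tied: B–C–G; B–E–G; B–F–I. Each forms one triangle with B, for 3 in total.

3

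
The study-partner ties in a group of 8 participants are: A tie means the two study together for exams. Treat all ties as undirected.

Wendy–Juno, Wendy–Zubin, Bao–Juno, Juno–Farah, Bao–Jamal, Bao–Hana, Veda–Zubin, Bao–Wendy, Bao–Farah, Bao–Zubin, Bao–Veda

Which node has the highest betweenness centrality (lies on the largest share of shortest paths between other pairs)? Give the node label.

Bao

Unnormalized betweenness of each node: Bao:31/2, Farah:0, Hana:0, Jamal:0, Juno:1/2, Veda:0, Wendy:1/2, Zubin:1/2.
Bao has the largest value, 31/2, making it the main broker — the node through which the most shortest paths run.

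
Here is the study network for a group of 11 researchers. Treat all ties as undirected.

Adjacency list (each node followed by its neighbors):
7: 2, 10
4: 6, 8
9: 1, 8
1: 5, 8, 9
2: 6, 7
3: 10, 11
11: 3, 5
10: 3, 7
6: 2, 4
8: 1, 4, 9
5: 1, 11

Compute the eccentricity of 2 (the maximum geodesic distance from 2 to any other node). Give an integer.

5

Distances from 2: 1:4, 3:3, 4:2, 5:5, 6:1, 7:1, 8:3, 9:4, 10:2, 11:4.
The largest is 5 (to 5), so the eccentricity of 2 is 5.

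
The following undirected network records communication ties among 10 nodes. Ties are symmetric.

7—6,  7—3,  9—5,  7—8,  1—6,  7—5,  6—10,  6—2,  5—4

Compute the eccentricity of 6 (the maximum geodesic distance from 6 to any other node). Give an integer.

3

Distances from 6: 1:1, 2:1, 3:2, 4:3, 5:2, 7:1, 8:2, 9:3, 10:1.
The largest is 3 (to 9 and 4), so the eccentricity of 6 is 3.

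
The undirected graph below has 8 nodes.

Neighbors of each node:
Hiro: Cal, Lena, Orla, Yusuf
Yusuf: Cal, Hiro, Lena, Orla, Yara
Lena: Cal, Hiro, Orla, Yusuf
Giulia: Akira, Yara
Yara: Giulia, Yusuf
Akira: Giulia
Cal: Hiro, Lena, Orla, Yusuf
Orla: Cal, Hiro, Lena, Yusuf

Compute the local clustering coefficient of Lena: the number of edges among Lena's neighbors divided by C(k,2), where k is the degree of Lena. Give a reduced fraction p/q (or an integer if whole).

1

Lena's neighbors: Cal, Hiro, Orla, and Yusuf (k = 4).
Possible neighbor pairs: C(4,2) = 6. Edges among them: Cal–Hiro, Cal–Orla, Cal–Yusuf, Hiro–Orla, Hiro–Yusuf, Orla–Yusuf → e = 6.
Clustering(Lena) = 6/6 = 1.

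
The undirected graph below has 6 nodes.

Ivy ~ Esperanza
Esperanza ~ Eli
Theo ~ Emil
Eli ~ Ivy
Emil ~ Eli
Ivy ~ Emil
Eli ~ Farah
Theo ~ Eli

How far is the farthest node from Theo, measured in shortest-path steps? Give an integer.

Distances from Theo: Eli:1, Emil:1, Esperanza:2, Farah:2, Ivy:2.
The largest is 2 (to Esperanza, Ivy, and Farah), so the eccentricity of Theo is 2.

2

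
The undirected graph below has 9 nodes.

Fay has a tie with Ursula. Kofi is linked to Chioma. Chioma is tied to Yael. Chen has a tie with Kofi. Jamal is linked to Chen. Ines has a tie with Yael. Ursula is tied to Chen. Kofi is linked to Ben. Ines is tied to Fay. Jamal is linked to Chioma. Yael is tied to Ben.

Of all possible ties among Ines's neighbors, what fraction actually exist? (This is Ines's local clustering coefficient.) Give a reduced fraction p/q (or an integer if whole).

Ines's neighbors: Fay and Yael (k = 2).
Possible neighbor pairs: C(2,2) = 1. Edges among them: none → e = 0.
Clustering(Ines) = 0/1.

0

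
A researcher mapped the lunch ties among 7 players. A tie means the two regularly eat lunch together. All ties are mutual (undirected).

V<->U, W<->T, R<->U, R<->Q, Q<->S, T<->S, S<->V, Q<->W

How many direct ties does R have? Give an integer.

R is directly tied to Q and U. That is 2 neighbors, so the degree of R is 2.

2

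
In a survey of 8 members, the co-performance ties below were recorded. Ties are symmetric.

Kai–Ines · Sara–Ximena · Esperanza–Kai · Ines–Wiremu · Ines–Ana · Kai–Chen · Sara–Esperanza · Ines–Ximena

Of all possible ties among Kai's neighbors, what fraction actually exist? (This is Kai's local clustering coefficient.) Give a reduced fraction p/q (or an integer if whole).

0

Kai's neighbors: Chen, Esperanza, and Ines (k = 3).
Possible neighbor pairs: C(3,2) = 3. Edges among them: none → e = 0.
Clustering(Kai) = 0/3 = 0.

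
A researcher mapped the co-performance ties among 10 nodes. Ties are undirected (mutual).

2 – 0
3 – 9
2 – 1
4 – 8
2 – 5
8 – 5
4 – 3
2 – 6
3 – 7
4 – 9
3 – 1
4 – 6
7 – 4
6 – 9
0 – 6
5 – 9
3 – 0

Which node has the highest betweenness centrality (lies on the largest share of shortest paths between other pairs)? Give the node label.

Unnormalized betweenness of each node: 0:7/6, 1:5/6, 2:29/6, 3:47/6, 4:15/2, 5:17/6, 6:19/6, 7:0, 8:5/6, 9:3.
3 has the largest value, 47/6, making it the main broker — the node through which the most shortest paths run.

3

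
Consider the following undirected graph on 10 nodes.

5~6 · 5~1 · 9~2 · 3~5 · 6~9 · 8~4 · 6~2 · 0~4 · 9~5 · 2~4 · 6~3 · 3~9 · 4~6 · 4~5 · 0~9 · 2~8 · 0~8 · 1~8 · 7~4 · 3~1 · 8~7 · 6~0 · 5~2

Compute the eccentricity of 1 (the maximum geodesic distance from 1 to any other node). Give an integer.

2

Distances from 1: 0:2, 2:2, 3:1, 4:2, 5:1, 6:2, 7:2, 8:1, 9:2.
The largest is 2 (to 9, 6, 4, 2, 7, and 0), so the eccentricity of 1 is 2.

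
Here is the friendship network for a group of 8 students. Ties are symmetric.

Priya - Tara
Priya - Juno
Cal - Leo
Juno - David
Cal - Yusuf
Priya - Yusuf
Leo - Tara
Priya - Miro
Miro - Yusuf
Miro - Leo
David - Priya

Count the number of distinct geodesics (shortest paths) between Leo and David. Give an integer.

2

The shortest distance is 3. The length-3 paths are: Leo–Tara–Priya–David; Leo–Miro–Priya–David.
That gives 2 distinct shortest paths.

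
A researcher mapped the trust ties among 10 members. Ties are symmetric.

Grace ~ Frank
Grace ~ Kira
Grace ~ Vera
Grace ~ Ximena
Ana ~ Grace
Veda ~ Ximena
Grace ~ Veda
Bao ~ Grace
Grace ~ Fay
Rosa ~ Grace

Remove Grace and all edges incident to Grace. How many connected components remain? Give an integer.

8

Without Grace, the remaining ties split the others into: {Veda, Ximena}; {Rosa}; {Ana}; {Vera}; {Bao}; {Frank}; {Fay}; {Kira}.
That's 8 separate components.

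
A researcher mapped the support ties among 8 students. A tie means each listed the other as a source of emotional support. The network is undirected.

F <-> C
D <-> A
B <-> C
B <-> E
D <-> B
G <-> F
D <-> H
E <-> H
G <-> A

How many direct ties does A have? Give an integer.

2

A is directly tied to D and G. That is 2 neighbors, so the degree of A is 2.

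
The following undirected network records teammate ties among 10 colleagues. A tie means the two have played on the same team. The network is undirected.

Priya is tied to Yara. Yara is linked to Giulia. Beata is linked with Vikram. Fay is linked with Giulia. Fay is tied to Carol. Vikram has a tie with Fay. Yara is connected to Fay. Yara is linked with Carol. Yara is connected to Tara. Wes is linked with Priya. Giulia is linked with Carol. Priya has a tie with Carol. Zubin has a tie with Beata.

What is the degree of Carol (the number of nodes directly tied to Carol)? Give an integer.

Carol is directly tied to Fay, Giulia, Priya, and Yara. That is 4 neighbors, so the degree of Carol is 4.

4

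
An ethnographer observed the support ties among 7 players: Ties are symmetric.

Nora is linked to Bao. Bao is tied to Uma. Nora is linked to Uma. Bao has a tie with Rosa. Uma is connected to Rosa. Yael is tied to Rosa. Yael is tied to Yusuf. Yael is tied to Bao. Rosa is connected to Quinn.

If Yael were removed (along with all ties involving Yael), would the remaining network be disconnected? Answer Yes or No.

Removing Yael leaves {Bao, Nora, Quinn, Rosa, and Uma} with no path to {Yusuf}, so the network splits into 2 components. Yael is a cut vertex.

Yes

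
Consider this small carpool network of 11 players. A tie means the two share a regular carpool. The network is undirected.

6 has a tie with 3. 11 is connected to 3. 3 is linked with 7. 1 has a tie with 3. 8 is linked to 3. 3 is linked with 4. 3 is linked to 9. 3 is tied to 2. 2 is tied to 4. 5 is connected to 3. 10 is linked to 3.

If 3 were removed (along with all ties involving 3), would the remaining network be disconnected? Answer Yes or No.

Removing 3 leaves {7} with no path to {6}, so the network splits into 9 components. 3 is a cut vertex.

Yes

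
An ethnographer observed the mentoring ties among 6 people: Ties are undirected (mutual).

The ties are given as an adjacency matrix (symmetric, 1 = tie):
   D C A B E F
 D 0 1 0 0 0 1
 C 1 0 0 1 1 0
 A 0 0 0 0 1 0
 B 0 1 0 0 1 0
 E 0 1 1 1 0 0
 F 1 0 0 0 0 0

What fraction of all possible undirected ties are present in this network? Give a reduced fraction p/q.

There are 6 edges and 6 nodes, so the maximum possible is C(6,2) = 15.
Density = 6/15 = 2/5.

2/5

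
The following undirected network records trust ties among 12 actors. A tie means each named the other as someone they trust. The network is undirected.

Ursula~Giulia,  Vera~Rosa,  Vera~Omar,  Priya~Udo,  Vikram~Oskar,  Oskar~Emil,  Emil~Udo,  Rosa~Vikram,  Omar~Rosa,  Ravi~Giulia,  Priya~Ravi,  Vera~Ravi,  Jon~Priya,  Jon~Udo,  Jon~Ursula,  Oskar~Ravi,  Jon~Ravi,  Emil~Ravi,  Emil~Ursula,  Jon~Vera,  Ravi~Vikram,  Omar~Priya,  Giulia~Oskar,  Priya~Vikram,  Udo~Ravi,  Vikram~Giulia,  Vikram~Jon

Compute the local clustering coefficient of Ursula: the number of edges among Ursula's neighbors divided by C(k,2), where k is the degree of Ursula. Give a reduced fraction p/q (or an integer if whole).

0

Ursula's neighbors: Emil, Giulia, and Jon (k = 3).
Possible neighbor pairs: C(3,2) = 3. Edges among them: none → e = 0.
Clustering(Ursula) = 0/3 = 0.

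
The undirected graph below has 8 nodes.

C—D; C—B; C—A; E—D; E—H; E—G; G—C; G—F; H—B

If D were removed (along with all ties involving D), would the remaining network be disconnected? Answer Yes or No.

Even without D, every remaining node can still reach every other (the residual graph is connected), so D is not a cut vertex.

No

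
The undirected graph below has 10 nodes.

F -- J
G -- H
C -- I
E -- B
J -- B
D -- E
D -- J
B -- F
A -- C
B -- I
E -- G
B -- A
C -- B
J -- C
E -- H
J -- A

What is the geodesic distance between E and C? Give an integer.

2

One shortest route is E – B – C, which uses 2 edges, and E and C are not directly tied, so nothing shorter exists. So d(E,C) = 2.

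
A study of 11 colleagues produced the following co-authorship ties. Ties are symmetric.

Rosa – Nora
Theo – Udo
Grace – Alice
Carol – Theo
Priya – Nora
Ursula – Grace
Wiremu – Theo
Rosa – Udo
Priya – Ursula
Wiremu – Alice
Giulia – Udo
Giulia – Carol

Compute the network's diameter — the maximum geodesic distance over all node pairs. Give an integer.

5

Eccentricity of each node (its greatest distance to any other): Alice:4, Carol:5, Giulia:5, Grace:5, Nora:4, Priya:5, Rosa:4, Theo:4, Udo:4, Ursula:5, Wiremu:4.
The maximum eccentricity is 5, realized for instance by the pair Ursula–Carol via Ursula – Grace – Alice – Wiremu – Theo – Carol. So the diameter is 5.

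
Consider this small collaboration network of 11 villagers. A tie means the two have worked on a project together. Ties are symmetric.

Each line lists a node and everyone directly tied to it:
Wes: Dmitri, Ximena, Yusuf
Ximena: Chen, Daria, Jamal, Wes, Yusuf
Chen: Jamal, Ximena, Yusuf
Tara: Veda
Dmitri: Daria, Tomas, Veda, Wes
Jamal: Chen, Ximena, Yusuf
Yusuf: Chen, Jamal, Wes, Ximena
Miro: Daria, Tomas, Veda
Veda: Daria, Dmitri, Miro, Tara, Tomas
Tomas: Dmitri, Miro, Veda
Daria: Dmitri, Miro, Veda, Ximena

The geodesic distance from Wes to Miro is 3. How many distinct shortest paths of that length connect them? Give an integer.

4

The shortest distance is 3. The length-3 paths are: Wes–Dmitri–Veda–Miro; Wes–Dmitri–Daria–Miro; Wes–Ximena–Daria–Miro; Wes–Dmitri–Tomas–Miro.
That gives 4 distinct shortest paths.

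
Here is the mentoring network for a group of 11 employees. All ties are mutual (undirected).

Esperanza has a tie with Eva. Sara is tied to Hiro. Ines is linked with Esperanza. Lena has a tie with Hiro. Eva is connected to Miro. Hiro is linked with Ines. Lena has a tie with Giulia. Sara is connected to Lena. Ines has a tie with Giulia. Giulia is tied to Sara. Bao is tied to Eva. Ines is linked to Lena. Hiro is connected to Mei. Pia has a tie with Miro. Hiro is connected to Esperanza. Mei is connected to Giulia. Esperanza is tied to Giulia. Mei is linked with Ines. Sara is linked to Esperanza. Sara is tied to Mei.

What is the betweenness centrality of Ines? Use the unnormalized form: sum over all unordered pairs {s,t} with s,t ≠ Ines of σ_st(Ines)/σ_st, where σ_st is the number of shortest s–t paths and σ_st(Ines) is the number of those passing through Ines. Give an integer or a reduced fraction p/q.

Pairs whose geodesics pass through Ines — Hiro–Giulia: 1/5; Esperanza–Mei: 1/4; Esperanza–Lena: 1/4; Mei–Lena: 1/4; Mei–Miro: 1/4; Mei–Pia: 1/4; Mei–Bao: 1/4; Mei–Eva: 1/4; Lena–Miro: 1/4; Lena–Pia: 1/4; Lena–Bao: 1/4; Lena–Eva: 1/4.
All other pairs contribute 0.
Summing the contributions gives betweenness(Ines) = 59/20.

59/20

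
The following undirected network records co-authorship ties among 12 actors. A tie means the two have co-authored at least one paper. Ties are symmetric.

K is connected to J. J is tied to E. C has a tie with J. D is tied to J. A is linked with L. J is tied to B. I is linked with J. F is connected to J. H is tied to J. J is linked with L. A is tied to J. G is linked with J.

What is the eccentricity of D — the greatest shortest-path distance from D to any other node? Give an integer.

2

Distances from D: A:2, B:2, C:2, E:2, F:2, G:2, H:2, I:2, J:1, K:2, L:2.
The largest is 2 (to E, B, A, G, C, L, F, K, I, and H), so the eccentricity of D is 2.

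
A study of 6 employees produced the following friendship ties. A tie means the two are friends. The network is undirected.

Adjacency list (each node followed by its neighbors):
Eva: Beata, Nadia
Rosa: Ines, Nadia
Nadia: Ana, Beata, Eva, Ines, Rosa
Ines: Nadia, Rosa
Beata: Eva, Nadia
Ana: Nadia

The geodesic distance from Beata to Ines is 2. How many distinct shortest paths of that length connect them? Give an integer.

1

The shortest distance is 2, and the only length-2 path is Beata–Nadia–Ines. So there is exactly 1 shortest path.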